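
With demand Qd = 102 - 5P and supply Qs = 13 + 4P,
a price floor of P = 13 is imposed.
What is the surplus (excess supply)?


At P = 13:
Qd = 102 - 5*13 = 37
Qs = 13 + 4*13 = 65
Surplus = Qs - Qd = 65 - 37 = 28

28


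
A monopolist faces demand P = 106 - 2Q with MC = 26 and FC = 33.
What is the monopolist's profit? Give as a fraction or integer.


MR = MC: 106 - 4Q = 26
Q* = 20
P* = 106 - 2*20 = 66
Profit = (P* - MC)*Q* - FC
= (66 - 26)*20 - 33
= 40*20 - 33
= 800 - 33 = 767

767


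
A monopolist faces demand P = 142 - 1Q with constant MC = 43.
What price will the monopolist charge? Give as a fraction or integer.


MR = 142 - 2Q
Set MR = MC: 142 - 2Q = 43
Q* = 99/2
Substitute into demand:
P* = 142 - 1*99/2 = 185/2

185/2


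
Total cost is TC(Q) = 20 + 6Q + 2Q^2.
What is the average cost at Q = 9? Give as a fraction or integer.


TC(9) = 20 + 6*9 + 2*9^2
TC(9) = 20 + 54 + 162 = 236
AC = TC/Q = 236/9 = 236/9

236/9


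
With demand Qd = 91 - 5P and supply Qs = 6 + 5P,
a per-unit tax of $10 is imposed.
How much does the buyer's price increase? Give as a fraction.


With a per-unit tax, the buyer's price increase depends on relative slopes.
Supply slope: d = 5, Demand slope: b = 5
Buyer's price increase = d * tax / (b + d)
= 5 * 10 / (5 + 5)
= 50 / 10 = 5

5


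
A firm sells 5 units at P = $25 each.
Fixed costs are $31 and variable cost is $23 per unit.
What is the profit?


Total Revenue = P * Q = 25 * 5 = $125
Total Cost = FC + VC*Q = 31 + 23*5 = $146
Profit = TR - TC = 125 - 146 = $-21

$-21


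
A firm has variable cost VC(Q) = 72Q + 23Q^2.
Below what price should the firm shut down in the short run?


AVC(Q) = VC(Q)/Q = 72 + 23Q
AVC is increasing in Q, so minimum AVC is at Q -> 0+.
Min AVC = 72
The firm should shut down if P < 72.

72


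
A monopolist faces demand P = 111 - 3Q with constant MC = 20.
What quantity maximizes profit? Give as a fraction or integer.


TR = P*Q = (111 - 3Q)Q = 111Q - 3Q^2
MR = dTR/dQ = 111 - 6Q
Set MR = MC:
111 - 6Q = 20
91 = 6Q
Q* = 91/6 = 91/6

91/6


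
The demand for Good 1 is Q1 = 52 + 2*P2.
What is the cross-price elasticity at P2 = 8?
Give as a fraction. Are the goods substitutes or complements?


dQ1/dP2 = 2
At P2 = 8: Q1 = 52 + 2*8 = 68
Exy = (dQ1/dP2)(P2/Q1) = 2 * 8 / 68 = 4/17
Since Exy > 0, the goods are substitutes.

4/17 (substitutes)


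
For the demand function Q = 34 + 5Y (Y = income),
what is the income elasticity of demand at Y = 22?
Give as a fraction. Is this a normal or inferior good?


dQ/dY = 5
At Y = 22: Q = 34 + 5*22 = 144
Ey = (dQ/dY)(Y/Q) = 5 * 22 / 144 = 55/72
Since Ey > 0, this is a normal good.

55/72 (normal good)


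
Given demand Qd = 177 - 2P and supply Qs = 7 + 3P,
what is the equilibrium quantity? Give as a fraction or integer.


First find equilibrium price:
177 - 2P = 7 + 3P
P* = 170/5 = 34
Then substitute into demand:
Q* = 177 - 2 * 34 = 109

109


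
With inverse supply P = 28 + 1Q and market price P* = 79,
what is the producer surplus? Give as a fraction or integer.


Minimum supply price (at Q=0): P_min = 28
Quantity supplied at P* = 79:
Q* = (79 - 28)/1 = 51
PS = (1/2) * Q* * (P* - P_min)
PS = (1/2) * 51 * (79 - 28)
PS = (1/2) * 51 * 51 = 2601/2

2601/2


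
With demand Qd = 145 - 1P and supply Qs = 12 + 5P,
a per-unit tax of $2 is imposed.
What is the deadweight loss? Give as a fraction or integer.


Pre-tax equilibrium quantity: Q* = 737/6
Post-tax equilibrium quantity: Q_tax = 727/6
Reduction in quantity: Q* - Q_tax = 5/3
DWL = (1/2) * tax * (Q* - Q_tax)
DWL = (1/2) * 2 * 5/3 = 5/3

5/3


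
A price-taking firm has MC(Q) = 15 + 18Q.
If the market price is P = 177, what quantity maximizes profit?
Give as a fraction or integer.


In perfect competition, profit is maximized where P = MC.
177 = 15 + 18Q
162 = 18Q
Q* = 162/18 = 9

9


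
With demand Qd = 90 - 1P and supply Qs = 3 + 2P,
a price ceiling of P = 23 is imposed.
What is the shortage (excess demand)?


At P = 23:
Qd = 90 - 1*23 = 67
Qs = 3 + 2*23 = 49
Shortage = Qd - Qs = 67 - 49 = 18

18


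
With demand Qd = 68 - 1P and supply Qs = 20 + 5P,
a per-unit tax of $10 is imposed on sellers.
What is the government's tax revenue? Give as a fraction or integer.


With tax on sellers, new supply: Qs' = 20 + 5(P - 10)
= 5P - 30
New equilibrium quantity:
Q_new = 155/3
Tax revenue = tax * Q_new = 10 * 155/3 = 1550/3

1550/3


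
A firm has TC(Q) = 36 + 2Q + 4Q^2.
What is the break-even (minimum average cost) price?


AC(Q) = 36/Q + 2 + 4Q
To minimize: dAC/dQ = -36/Q^2 + 4 = 0
Q^2 = 36/4 = 9
Q* = 3
Min AC = 36/3 + 2 + 4*3
Min AC = 12 + 2 + 12 = 26

26


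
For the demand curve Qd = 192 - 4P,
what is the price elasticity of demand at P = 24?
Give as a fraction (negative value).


dQ/dP = -4
At P = 24: Q = 192 - 4*24 = 96
E = (dQ/dP)(P/Q) = (-4)(24/96) = -1

-1


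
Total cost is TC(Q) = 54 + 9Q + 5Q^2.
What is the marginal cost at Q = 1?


MC = dTC/dQ = 9 + 2*5*Q
At Q = 1:
MC = 9 + 10*1
MC = 9 + 10 = 19

19


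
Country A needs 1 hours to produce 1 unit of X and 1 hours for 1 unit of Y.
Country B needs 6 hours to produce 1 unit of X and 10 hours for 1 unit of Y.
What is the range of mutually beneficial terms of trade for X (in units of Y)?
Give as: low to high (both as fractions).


Opportunity cost of X for Country A = hours_X / hours_Y = 1/1 = 1 units of Y
Opportunity cost of X for Country B = hours_X / hours_Y = 6/10 = 3/5 units of Y
Terms of trade must be between the two opportunity costs.
Range: 3/5 to 1

3/5 to 1


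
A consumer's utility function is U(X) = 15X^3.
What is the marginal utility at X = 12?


MU = dU/dX = 15*3*X^(3-1)
MU = 45*X^2
At X = 12:
MU = 45 * 12^2
MU = 45 * 144 = 6480

6480


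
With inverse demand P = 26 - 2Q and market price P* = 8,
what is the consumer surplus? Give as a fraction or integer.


Maximum willingness to pay (at Q=0): P_max = 26
Quantity demanded at P* = 8:
Q* = (26 - 8)/2 = 9
CS = (1/2) * Q* * (P_max - P*)
CS = (1/2) * 9 * (26 - 8)
CS = (1/2) * 9 * 18 = 81

81


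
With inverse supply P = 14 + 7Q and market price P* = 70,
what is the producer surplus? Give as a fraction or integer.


Minimum supply price (at Q=0): P_min = 14
Quantity supplied at P* = 70:
Q* = (70 - 14)/7 = 8
PS = (1/2) * Q* * (P* - P_min)
PS = (1/2) * 8 * (70 - 14)
PS = (1/2) * 8 * 56 = 224

224


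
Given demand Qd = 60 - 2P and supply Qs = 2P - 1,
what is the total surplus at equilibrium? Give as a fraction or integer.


Find equilibrium: 60 - 2P = 2P - 1
60 + 1 = 4P
P* = 61/4 = 61/4
Q* = 2*61/4 - 1 = 59/2
Inverse demand: P = 30 - Q/2, so P_max = 30
Inverse supply: P = 1/2 + Q/2, so P_min = 1/2
CS = (1/2) * 59/2 * (30 - 61/4) = 3481/16
PS = (1/2) * 59/2 * (61/4 - 1/2) = 3481/16
TS = CS + PS = 3481/16 + 3481/16 = 3481/8

3481/8


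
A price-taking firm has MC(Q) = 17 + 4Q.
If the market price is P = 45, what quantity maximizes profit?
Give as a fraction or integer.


In perfect competition, profit is maximized where P = MC.
45 = 17 + 4Q
28 = 4Q
Q* = 28/4 = 7

7


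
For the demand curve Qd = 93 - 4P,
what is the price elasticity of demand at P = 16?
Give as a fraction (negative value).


dQ/dP = -4
At P = 16: Q = 93 - 4*16 = 29
E = (dQ/dP)(P/Q) = (-4)(16/29) = -64/29

-64/29


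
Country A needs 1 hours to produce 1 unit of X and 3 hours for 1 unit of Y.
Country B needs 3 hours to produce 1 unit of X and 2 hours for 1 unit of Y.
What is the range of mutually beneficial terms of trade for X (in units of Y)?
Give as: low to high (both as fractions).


Opportunity cost of X for Country A = hours_X / hours_Y = 1/3 = 1/3 units of Y
Opportunity cost of X for Country B = hours_X / hours_Y = 3/2 = 3/2 units of Y
Terms of trade must be between the two opportunity costs.
Range: 1/3 to 3/2

1/3 to 3/2


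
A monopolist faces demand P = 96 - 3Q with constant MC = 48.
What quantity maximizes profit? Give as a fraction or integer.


TR = P*Q = (96 - 3Q)Q = 96Q - 3Q^2
MR = dTR/dQ = 96 - 6Q
Set MR = MC:
96 - 6Q = 48
48 = 6Q
Q* = 48/6 = 8

8


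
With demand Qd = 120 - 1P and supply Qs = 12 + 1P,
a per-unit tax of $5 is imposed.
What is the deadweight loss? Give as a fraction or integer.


Pre-tax equilibrium quantity: Q* = 66
Post-tax equilibrium quantity: Q_tax = 127/2
Reduction in quantity: Q* - Q_tax = 5/2
DWL = (1/2) * tax * (Q* - Q_tax)
DWL = (1/2) * 5 * 5/2 = 25/4

25/4


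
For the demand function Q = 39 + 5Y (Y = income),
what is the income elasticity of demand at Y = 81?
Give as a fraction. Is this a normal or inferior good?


dQ/dY = 5
At Y = 81: Q = 39 + 5*81 = 444
Ey = (dQ/dY)(Y/Q) = 5 * 81 / 444 = 135/148
Since Ey > 0, this is a normal good.

135/148 (normal good)


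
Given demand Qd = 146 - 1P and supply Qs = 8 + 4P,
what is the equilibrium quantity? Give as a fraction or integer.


First find equilibrium price:
146 - 1P = 8 + 4P
P* = 138/5 = 138/5
Then substitute into demand:
Q* = 146 - 1 * 138/5 = 592/5

592/5


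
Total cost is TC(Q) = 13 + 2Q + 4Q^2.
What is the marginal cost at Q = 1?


MC = dTC/dQ = 2 + 2*4*Q
At Q = 1:
MC = 2 + 8*1
MC = 2 + 8 = 10

10


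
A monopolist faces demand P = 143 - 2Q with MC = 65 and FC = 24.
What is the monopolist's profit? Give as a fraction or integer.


MR = MC: 143 - 4Q = 65
Q* = 39/2
P* = 143 - 2*39/2 = 104
Profit = (P* - MC)*Q* - FC
= (104 - 65)*39/2 - 24
= 39*39/2 - 24
= 1521/2 - 24 = 1473/2

1473/2


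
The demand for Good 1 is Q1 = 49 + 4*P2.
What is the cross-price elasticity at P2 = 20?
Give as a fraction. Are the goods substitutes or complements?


dQ1/dP2 = 4
At P2 = 20: Q1 = 49 + 4*20 = 129
Exy = (dQ1/dP2)(P2/Q1) = 4 * 20 / 129 = 80/129
Since Exy > 0, the goods are substitutes.

80/129 (substitutes)


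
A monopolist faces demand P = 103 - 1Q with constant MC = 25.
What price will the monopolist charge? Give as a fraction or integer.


MR = 103 - 2Q
Set MR = MC: 103 - 2Q = 25
Q* = 39
Substitute into demand:
P* = 103 - 1*39 = 64

64


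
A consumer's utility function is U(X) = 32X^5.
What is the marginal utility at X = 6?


MU = dU/dX = 32*5*X^(5-1)
MU = 160*X^4
At X = 6:
MU = 160 * 6^4
MU = 160 * 1296 = 207360

207360


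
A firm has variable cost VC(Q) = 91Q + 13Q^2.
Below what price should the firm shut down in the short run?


AVC(Q) = VC(Q)/Q = 91 + 13Q
AVC is increasing in Q, so minimum AVC is at Q -> 0+.
Min AVC = 91
The firm should shut down if P < 91.

91


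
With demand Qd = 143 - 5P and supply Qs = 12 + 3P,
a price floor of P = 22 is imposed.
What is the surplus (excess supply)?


At P = 22:
Qd = 143 - 5*22 = 33
Qs = 12 + 3*22 = 78
Surplus = Qs - Qd = 78 - 33 = 45

45


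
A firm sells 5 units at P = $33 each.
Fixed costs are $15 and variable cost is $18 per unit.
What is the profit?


Total Revenue = P * Q = 33 * 5 = $165
Total Cost = FC + VC*Q = 15 + 18*5 = $105
Profit = TR - TC = 165 - 105 = $60

$60


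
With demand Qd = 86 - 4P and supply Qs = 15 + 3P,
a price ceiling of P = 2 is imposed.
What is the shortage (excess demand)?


At P = 2:
Qd = 86 - 4*2 = 78
Qs = 15 + 3*2 = 21
Shortage = Qd - Qs = 78 - 21 = 57

57


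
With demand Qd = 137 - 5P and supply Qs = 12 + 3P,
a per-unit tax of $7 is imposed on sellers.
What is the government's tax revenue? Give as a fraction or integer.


With tax on sellers, new supply: Qs' = 12 + 3(P - 7)
= 3P - 9
New equilibrium quantity:
Q_new = 183/4
Tax revenue = tax * Q_new = 7 * 183/4 = 1281/4

1281/4


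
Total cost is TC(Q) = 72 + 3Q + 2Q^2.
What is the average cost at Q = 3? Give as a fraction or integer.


TC(3) = 72 + 3*3 + 2*3^2
TC(3) = 72 + 9 + 18 = 99
AC = TC/Q = 99/3 = 33

33


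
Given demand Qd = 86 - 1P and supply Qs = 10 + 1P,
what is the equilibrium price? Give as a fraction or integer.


At equilibrium, Qd = Qs.
86 - 1P = 10 + 1P
86 - 10 = 1P + 1P
76 = 2P
P* = 76/2 = 38

38


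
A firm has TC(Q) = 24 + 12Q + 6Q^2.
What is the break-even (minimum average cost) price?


AC(Q) = 24/Q + 12 + 6Q
To minimize: dAC/dQ = -24/Q^2 + 6 = 0
Q^2 = 24/6 = 4
Q* = 2
Min AC = 24/2 + 12 + 6*2
Min AC = 12 + 12 + 12 = 36

36


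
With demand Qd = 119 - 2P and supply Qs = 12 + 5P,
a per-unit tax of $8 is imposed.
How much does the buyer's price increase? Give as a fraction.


With a per-unit tax, the buyer's price increase depends on relative slopes.
Supply slope: d = 5, Demand slope: b = 2
Buyer's price increase = d * tax / (b + d)
= 5 * 8 / (2 + 5)
= 40 / 7 = 40/7

40/7


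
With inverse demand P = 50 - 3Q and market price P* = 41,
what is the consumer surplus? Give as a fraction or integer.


Maximum willingness to pay (at Q=0): P_max = 50
Quantity demanded at P* = 41:
Q* = (50 - 41)/3 = 3
CS = (1/2) * Q* * (P_max - P*)
CS = (1/2) * 3 * (50 - 41)
CS = (1/2) * 3 * 9 = 27/2

27/2


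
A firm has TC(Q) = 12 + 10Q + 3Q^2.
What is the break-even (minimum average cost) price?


AC(Q) = 12/Q + 10 + 3Q
To minimize: dAC/dQ = -12/Q^2 + 3 = 0
Q^2 = 12/3 = 4
Q* = 2
Min AC = 12/2 + 10 + 3*2
Min AC = 6 + 10 + 6 = 22

22


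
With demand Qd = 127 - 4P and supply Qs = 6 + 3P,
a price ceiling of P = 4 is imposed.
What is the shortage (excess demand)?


At P = 4:
Qd = 127 - 4*4 = 111
Qs = 6 + 3*4 = 18
Shortage = Qd - Qs = 111 - 18 = 93

93


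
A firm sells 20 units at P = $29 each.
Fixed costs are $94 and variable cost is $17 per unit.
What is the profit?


Total Revenue = P * Q = 29 * 20 = $580
Total Cost = FC + VC*Q = 94 + 17*20 = $434
Profit = TR - TC = 580 - 434 = $146

$146


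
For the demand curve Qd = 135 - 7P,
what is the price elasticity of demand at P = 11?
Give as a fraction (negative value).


dQ/dP = -7
At P = 11: Q = 135 - 7*11 = 58
E = (dQ/dP)(P/Q) = (-7)(11/58) = -77/58

-77/58


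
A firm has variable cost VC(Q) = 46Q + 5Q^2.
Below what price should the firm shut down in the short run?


AVC(Q) = VC(Q)/Q = 46 + 5Q
AVC is increasing in Q, so minimum AVC is at Q -> 0+.
Min AVC = 46
The firm should shut down if P < 46.

46


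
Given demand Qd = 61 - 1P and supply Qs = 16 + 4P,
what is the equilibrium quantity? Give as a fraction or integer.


First find equilibrium price:
61 - 1P = 16 + 4P
P* = 45/5 = 9
Then substitute into demand:
Q* = 61 - 1 * 9 = 52

52


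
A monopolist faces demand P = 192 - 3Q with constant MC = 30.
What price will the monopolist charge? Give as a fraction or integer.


MR = 192 - 6Q
Set MR = MC: 192 - 6Q = 30
Q* = 27
Substitute into demand:
P* = 192 - 3*27 = 111

111


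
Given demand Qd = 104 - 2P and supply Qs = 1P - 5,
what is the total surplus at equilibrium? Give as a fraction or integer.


Find equilibrium: 104 - 2P = 1P - 5
104 + 5 = 3P
P* = 109/3 = 109/3
Q* = 1*109/3 - 5 = 94/3
Inverse demand: P = 52 - Q/2, so P_max = 52
Inverse supply: P = 5 + Q/1, so P_min = 5
CS = (1/2) * 94/3 * (52 - 109/3) = 2209/9
PS = (1/2) * 94/3 * (109/3 - 5) = 4418/9
TS = CS + PS = 2209/9 + 4418/9 = 2209/3

2209/3


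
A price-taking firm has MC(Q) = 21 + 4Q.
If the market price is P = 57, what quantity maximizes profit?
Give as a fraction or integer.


In perfect competition, profit is maximized where P = MC.
57 = 21 + 4Q
36 = 4Q
Q* = 36/4 = 9

9


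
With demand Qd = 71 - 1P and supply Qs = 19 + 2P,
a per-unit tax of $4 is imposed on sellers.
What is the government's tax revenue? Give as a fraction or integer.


With tax on sellers, new supply: Qs' = 19 + 2(P - 4)
= 11 + 2P
New equilibrium quantity:
Q_new = 51
Tax revenue = tax * Q_new = 4 * 51 = 204

204


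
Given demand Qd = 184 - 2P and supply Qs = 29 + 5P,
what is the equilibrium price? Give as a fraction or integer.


At equilibrium, Qd = Qs.
184 - 2P = 29 + 5P
184 - 29 = 2P + 5P
155 = 7P
P* = 155/7 = 155/7

155/7


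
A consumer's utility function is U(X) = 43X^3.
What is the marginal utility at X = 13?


MU = dU/dX = 43*3*X^(3-1)
MU = 129*X^2
At X = 13:
MU = 129 * 13^2
MU = 129 * 169 = 21801

21801


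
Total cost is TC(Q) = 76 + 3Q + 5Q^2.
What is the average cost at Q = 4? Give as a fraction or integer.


TC(4) = 76 + 3*4 + 5*4^2
TC(4) = 76 + 12 + 80 = 168
AC = TC/Q = 168/4 = 42

42


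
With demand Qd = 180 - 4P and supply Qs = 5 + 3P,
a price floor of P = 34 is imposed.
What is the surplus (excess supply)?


At P = 34:
Qd = 180 - 4*34 = 44
Qs = 5 + 3*34 = 107
Surplus = Qs - Qd = 107 - 44 = 63

63


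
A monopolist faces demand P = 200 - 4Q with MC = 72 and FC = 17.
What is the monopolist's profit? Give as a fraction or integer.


MR = MC: 200 - 8Q = 72
Q* = 16
P* = 200 - 4*16 = 136
Profit = (P* - MC)*Q* - FC
= (136 - 72)*16 - 17
= 64*16 - 17
= 1024 - 17 = 1007

1007


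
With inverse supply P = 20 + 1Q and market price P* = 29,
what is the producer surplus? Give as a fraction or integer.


Minimum supply price (at Q=0): P_min = 20
Quantity supplied at P* = 29:
Q* = (29 - 20)/1 = 9
PS = (1/2) * Q* * (P* - P_min)
PS = (1/2) * 9 * (29 - 20)
PS = (1/2) * 9 * 9 = 81/2

81/2


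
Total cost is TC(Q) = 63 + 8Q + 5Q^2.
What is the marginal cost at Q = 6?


MC = dTC/dQ = 8 + 2*5*Q
At Q = 6:
MC = 8 + 10*6
MC = 8 + 60 = 68

68


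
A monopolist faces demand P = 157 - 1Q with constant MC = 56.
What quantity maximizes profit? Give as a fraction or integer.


TR = P*Q = (157 - 1Q)Q = 157Q - 1Q^2
MR = dTR/dQ = 157 - 2Q
Set MR = MC:
157 - 2Q = 56
101 = 2Q
Q* = 101/2 = 101/2

101/2


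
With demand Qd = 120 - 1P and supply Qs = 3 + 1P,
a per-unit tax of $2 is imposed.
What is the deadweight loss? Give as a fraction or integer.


Pre-tax equilibrium quantity: Q* = 123/2
Post-tax equilibrium quantity: Q_tax = 121/2
Reduction in quantity: Q* - Q_tax = 1
DWL = (1/2) * tax * (Q* - Q_tax)
DWL = (1/2) * 2 * 1 = 1

1


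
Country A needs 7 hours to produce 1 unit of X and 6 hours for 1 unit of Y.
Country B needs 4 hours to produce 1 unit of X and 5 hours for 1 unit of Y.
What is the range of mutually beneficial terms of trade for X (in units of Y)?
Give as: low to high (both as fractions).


Opportunity cost of X for Country A = hours_X / hours_Y = 7/6 = 7/6 units of Y
Opportunity cost of X for Country B = hours_X / hours_Y = 4/5 = 4/5 units of Y
Terms of trade must be between the two opportunity costs.
Range: 4/5 to 7/6

4/5 to 7/6


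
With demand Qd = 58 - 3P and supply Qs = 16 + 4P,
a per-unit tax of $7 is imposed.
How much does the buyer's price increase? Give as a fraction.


With a per-unit tax, the buyer's price increase depends on relative slopes.
Supply slope: d = 4, Demand slope: b = 3
Buyer's price increase = d * tax / (b + d)
= 4 * 7 / (3 + 4)
= 28 / 7 = 4

4


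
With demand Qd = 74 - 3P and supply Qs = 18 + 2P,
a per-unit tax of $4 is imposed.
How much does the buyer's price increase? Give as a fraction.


With a per-unit tax, the buyer's price increase depends on relative slopes.
Supply slope: d = 2, Demand slope: b = 3
Buyer's price increase = d * tax / (b + d)
= 2 * 4 / (3 + 2)
= 8 / 5 = 8/5

8/5


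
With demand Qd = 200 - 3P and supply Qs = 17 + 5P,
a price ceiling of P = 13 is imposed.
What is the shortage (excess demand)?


At P = 13:
Qd = 200 - 3*13 = 161
Qs = 17 + 5*13 = 82
Shortage = Qd - Qs = 161 - 82 = 79

79


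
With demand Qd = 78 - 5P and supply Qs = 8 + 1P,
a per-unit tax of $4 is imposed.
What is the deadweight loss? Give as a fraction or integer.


Pre-tax equilibrium quantity: Q* = 59/3
Post-tax equilibrium quantity: Q_tax = 49/3
Reduction in quantity: Q* - Q_tax = 10/3
DWL = (1/2) * tax * (Q* - Q_tax)
DWL = (1/2) * 4 * 10/3 = 20/3

20/3


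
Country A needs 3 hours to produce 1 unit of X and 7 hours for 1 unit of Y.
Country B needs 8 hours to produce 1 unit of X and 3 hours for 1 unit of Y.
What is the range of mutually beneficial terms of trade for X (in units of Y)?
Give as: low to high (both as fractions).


Opportunity cost of X for Country A = hours_X / hours_Y = 3/7 = 3/7 units of Y
Opportunity cost of X for Country B = hours_X / hours_Y = 8/3 = 8/3 units of Y
Terms of trade must be between the two opportunity costs.
Range: 3/7 to 8/3

3/7 to 8/3


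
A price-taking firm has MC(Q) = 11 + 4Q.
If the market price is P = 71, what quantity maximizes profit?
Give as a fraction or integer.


In perfect competition, profit is maximized where P = MC.
71 = 11 + 4Q
60 = 4Q
Q* = 60/4 = 15

15


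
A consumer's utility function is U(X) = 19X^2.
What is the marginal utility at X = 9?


MU = dU/dX = 19*2*X^(2-1)
MU = 38*X^1
At X = 9:
MU = 38 * 9^1
MU = 38 * 9 = 342

342


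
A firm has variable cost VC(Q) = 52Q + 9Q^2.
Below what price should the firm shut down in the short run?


AVC(Q) = VC(Q)/Q = 52 + 9Q
AVC is increasing in Q, so minimum AVC is at Q -> 0+.
Min AVC = 52
The firm should shut down if P < 52.

52


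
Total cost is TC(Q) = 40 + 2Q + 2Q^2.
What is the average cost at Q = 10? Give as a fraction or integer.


TC(10) = 40 + 2*10 + 2*10^2
TC(10) = 40 + 20 + 200 = 260
AC = TC/Q = 260/10 = 26

26


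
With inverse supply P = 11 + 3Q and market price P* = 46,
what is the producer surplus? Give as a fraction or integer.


Minimum supply price (at Q=0): P_min = 11
Quantity supplied at P* = 46:
Q* = (46 - 11)/3 = 35/3
PS = (1/2) * Q* * (P* - P_min)
PS = (1/2) * 35/3 * (46 - 11)
PS = (1/2) * 35/3 * 35 = 1225/6

1225/6


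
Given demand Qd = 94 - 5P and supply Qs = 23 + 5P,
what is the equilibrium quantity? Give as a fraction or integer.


First find equilibrium price:
94 - 5P = 23 + 5P
P* = 71/10 = 71/10
Then substitute into demand:
Q* = 94 - 5 * 71/10 = 117/2

117/2


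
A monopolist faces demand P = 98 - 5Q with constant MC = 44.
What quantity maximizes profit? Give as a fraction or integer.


TR = P*Q = (98 - 5Q)Q = 98Q - 5Q^2
MR = dTR/dQ = 98 - 10Q
Set MR = MC:
98 - 10Q = 44
54 = 10Q
Q* = 54/10 = 27/5

27/5


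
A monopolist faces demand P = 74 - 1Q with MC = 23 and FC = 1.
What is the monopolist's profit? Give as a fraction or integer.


MR = MC: 74 - 2Q = 23
Q* = 51/2
P* = 74 - 1*51/2 = 97/2
Profit = (P* - MC)*Q* - FC
= (97/2 - 23)*51/2 - 1
= 51/2*51/2 - 1
= 2601/4 - 1 = 2597/4

2597/4


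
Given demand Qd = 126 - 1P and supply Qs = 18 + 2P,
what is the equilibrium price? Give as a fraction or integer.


At equilibrium, Qd = Qs.
126 - 1P = 18 + 2P
126 - 18 = 1P + 2P
108 = 3P
P* = 108/3 = 36

36


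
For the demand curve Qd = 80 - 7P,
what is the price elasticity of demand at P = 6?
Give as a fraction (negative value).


dQ/dP = -7
At P = 6: Q = 80 - 7*6 = 38
E = (dQ/dP)(P/Q) = (-7)(6/38) = -21/19

-21/19


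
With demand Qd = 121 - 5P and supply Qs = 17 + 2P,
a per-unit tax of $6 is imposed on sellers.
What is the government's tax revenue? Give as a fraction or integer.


With tax on sellers, new supply: Qs' = 17 + 2(P - 6)
= 5 + 2P
New equilibrium quantity:
Q_new = 267/7
Tax revenue = tax * Q_new = 6 * 267/7 = 1602/7

1602/7


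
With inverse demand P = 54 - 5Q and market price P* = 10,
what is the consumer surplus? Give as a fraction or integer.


Maximum willingness to pay (at Q=0): P_max = 54
Quantity demanded at P* = 10:
Q* = (54 - 10)/5 = 44/5
CS = (1/2) * Q* * (P_max - P*)
CS = (1/2) * 44/5 * (54 - 10)
CS = (1/2) * 44/5 * 44 = 968/5

968/5


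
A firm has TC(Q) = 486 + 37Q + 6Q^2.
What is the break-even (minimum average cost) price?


AC(Q) = 486/Q + 37 + 6Q
To minimize: dAC/dQ = -486/Q^2 + 6 = 0
Q^2 = 486/6 = 81
Q* = 9
Min AC = 486/9 + 37 + 6*9
Min AC = 54 + 37 + 54 = 145

145


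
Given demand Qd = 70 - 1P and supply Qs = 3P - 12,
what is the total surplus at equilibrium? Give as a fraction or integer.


Find equilibrium: 70 - 1P = 3P - 12
70 + 12 = 4P
P* = 82/4 = 41/2
Q* = 3*41/2 - 12 = 99/2
Inverse demand: P = 70 - Q/1, so P_max = 70
Inverse supply: P = 4 + Q/3, so P_min = 4
CS = (1/2) * 99/2 * (70 - 41/2) = 9801/8
PS = (1/2) * 99/2 * (41/2 - 4) = 3267/8
TS = CS + PS = 9801/8 + 3267/8 = 3267/2

3267/2


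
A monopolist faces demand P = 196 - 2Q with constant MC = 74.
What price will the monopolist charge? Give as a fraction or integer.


MR = 196 - 4Q
Set MR = MC: 196 - 4Q = 74
Q* = 61/2
Substitute into demand:
P* = 196 - 2*61/2 = 135

135


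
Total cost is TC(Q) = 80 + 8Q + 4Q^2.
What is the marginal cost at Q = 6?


MC = dTC/dQ = 8 + 2*4*Q
At Q = 6:
MC = 8 + 8*6
MC = 8 + 48 = 56

56


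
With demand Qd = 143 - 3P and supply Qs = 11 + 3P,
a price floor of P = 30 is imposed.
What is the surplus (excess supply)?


At P = 30:
Qd = 143 - 3*30 = 53
Qs = 11 + 3*30 = 101
Surplus = Qs - Qd = 101 - 53 = 48

48


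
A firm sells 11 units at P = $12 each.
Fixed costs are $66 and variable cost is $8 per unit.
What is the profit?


Total Revenue = P * Q = 12 * 11 = $132
Total Cost = FC + VC*Q = 66 + 8*11 = $154
Profit = TR - TC = 132 - 154 = $-22

$-22


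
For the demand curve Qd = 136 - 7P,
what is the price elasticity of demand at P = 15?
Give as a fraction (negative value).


dQ/dP = -7
At P = 15: Q = 136 - 7*15 = 31
E = (dQ/dP)(P/Q) = (-7)(15/31) = -105/31

-105/31


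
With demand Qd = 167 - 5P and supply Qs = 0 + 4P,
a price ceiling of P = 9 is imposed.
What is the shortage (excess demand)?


At P = 9:
Qd = 167 - 5*9 = 122
Qs = 0 + 4*9 = 36
Shortage = Qd - Qs = 122 - 36 = 86

86


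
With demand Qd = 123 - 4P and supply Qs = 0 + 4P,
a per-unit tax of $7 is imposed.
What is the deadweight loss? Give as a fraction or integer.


Pre-tax equilibrium quantity: Q* = 123/2
Post-tax equilibrium quantity: Q_tax = 95/2
Reduction in quantity: Q* - Q_tax = 14
DWL = (1/2) * tax * (Q* - Q_tax)
DWL = (1/2) * 7 * 14 = 49

49


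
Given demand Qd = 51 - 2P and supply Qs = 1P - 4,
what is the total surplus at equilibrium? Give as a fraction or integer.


Find equilibrium: 51 - 2P = 1P - 4
51 + 4 = 3P
P* = 55/3 = 55/3
Q* = 1*55/3 - 4 = 43/3
Inverse demand: P = 51/2 - Q/2, so P_max = 51/2
Inverse supply: P = 4 + Q/1, so P_min = 4
CS = (1/2) * 43/3 * (51/2 - 55/3) = 1849/36
PS = (1/2) * 43/3 * (55/3 - 4) = 1849/18
TS = CS + PS = 1849/36 + 1849/18 = 1849/12

1849/12


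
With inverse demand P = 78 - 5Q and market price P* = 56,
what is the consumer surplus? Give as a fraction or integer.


Maximum willingness to pay (at Q=0): P_max = 78
Quantity demanded at P* = 56:
Q* = (78 - 56)/5 = 22/5
CS = (1/2) * Q* * (P_max - P*)
CS = (1/2) * 22/5 * (78 - 56)
CS = (1/2) * 22/5 * 22 = 242/5

242/5


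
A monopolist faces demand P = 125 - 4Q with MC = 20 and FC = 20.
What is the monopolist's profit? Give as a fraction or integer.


MR = MC: 125 - 8Q = 20
Q* = 105/8
P* = 125 - 4*105/8 = 145/2
Profit = (P* - MC)*Q* - FC
= (145/2 - 20)*105/8 - 20
= 105/2*105/8 - 20
= 11025/16 - 20 = 10705/16

10705/16


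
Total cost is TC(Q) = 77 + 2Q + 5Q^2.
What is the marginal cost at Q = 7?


MC = dTC/dQ = 2 + 2*5*Q
At Q = 7:
MC = 2 + 10*7
MC = 2 + 70 = 72

72


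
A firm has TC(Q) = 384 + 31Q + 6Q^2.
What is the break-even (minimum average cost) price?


AC(Q) = 384/Q + 31 + 6Q
To minimize: dAC/dQ = -384/Q^2 + 6 = 0
Q^2 = 384/6 = 64
Q* = 8
Min AC = 384/8 + 31 + 6*8
Min AC = 48 + 31 + 48 = 127

127


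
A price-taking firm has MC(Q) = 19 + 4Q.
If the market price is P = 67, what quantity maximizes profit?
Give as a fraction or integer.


In perfect competition, profit is maximized where P = MC.
67 = 19 + 4Q
48 = 4Q
Q* = 48/4 = 12

12


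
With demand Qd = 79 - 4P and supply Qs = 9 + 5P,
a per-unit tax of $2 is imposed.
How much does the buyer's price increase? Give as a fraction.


With a per-unit tax, the buyer's price increase depends on relative slopes.
Supply slope: d = 5, Demand slope: b = 4
Buyer's price increase = d * tax / (b + d)
= 5 * 2 / (4 + 5)
= 10 / 9 = 10/9

10/9


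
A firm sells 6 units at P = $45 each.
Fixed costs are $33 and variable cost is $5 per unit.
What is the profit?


Total Revenue = P * Q = 45 * 6 = $270
Total Cost = FC + VC*Q = 33 + 5*6 = $63
Profit = TR - TC = 270 - 63 = $207

$207


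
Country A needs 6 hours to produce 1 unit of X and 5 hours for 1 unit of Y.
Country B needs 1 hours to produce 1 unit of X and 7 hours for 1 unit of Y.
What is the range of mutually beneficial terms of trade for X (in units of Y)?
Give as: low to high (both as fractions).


Opportunity cost of X for Country A = hours_X / hours_Y = 6/5 = 6/5 units of Y
Opportunity cost of X for Country B = hours_X / hours_Y = 1/7 = 1/7 units of Y
Terms of trade must be between the two opportunity costs.
Range: 1/7 to 6/5

1/7 to 6/5


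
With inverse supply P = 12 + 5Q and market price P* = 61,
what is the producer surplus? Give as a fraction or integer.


Minimum supply price (at Q=0): P_min = 12
Quantity supplied at P* = 61:
Q* = (61 - 12)/5 = 49/5
PS = (1/2) * Q* * (P* - P_min)
PS = (1/2) * 49/5 * (61 - 12)
PS = (1/2) * 49/5 * 49 = 2401/10

2401/10


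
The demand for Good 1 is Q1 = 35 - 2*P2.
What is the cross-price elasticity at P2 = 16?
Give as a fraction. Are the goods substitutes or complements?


dQ1/dP2 = -2
At P2 = 16: Q1 = 35 - 2*16 = 3
Exy = (dQ1/dP2)(P2/Q1) = -2 * 16 / 3 = -32/3
Since Exy < 0, the goods are complements.

-32/3 (complements)


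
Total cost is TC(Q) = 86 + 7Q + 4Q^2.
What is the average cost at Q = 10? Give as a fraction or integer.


TC(10) = 86 + 7*10 + 4*10^2
TC(10) = 86 + 70 + 400 = 556
AC = TC/Q = 556/10 = 278/5

278/5


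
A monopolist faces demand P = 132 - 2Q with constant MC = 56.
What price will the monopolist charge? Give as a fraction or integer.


MR = 132 - 4Q
Set MR = MC: 132 - 4Q = 56
Q* = 19
Substitute into demand:
P* = 132 - 2*19 = 94

94


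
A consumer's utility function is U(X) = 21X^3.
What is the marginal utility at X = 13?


MU = dU/dX = 21*3*X^(3-1)
MU = 63*X^2
At X = 13:
MU = 63 * 13^2
MU = 63 * 169 = 10647

10647


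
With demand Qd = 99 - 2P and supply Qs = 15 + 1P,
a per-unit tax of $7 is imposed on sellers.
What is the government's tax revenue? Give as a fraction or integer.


With tax on sellers, new supply: Qs' = 15 + 1(P - 7)
= 8 + 1P
New equilibrium quantity:
Q_new = 115/3
Tax revenue = tax * Q_new = 7 * 115/3 = 805/3

805/3


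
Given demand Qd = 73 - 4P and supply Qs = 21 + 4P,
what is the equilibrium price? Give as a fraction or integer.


At equilibrium, Qd = Qs.
73 - 4P = 21 + 4P
73 - 21 = 4P + 4P
52 = 8P
P* = 52/8 = 13/2

13/2


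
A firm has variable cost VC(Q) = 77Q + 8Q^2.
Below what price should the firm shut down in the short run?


AVC(Q) = VC(Q)/Q = 77 + 8Q
AVC is increasing in Q, so minimum AVC is at Q -> 0+.
Min AVC = 77
The firm should shut down if P < 77.

77


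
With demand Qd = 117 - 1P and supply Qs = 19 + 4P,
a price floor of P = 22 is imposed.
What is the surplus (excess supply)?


At P = 22:
Qd = 117 - 1*22 = 95
Qs = 19 + 4*22 = 107
Surplus = Qs - Qd = 107 - 95 = 12

12


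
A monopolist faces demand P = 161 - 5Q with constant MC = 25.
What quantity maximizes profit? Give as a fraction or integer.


TR = P*Q = (161 - 5Q)Q = 161Q - 5Q^2
MR = dTR/dQ = 161 - 10Q
Set MR = MC:
161 - 10Q = 25
136 = 10Q
Q* = 136/10 = 68/5

68/5


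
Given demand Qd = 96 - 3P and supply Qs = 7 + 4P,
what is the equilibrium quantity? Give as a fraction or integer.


First find equilibrium price:
96 - 3P = 7 + 4P
P* = 89/7 = 89/7
Then substitute into demand:
Q* = 96 - 3 * 89/7 = 405/7

405/7


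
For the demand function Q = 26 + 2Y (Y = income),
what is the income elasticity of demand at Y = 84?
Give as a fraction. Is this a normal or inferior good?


dQ/dY = 2
At Y = 84: Q = 26 + 2*84 = 194
Ey = (dQ/dY)(Y/Q) = 2 * 84 / 194 = 84/97
Since Ey > 0, this is a normal good.

84/97 (normal good)


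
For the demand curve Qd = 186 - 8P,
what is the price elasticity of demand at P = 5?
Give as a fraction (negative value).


dQ/dP = -8
At P = 5: Q = 186 - 8*5 = 146
E = (dQ/dP)(P/Q) = (-8)(5/146) = -20/73

-20/73


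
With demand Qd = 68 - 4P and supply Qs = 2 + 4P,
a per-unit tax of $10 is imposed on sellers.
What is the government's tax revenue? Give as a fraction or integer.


With tax on sellers, new supply: Qs' = 2 + 4(P - 10)
= 4P - 38
New equilibrium quantity:
Q_new = 15
Tax revenue = tax * Q_new = 10 * 15 = 150

150


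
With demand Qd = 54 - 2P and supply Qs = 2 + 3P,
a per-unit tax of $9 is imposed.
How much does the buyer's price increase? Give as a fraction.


With a per-unit tax, the buyer's price increase depends on relative slopes.
Supply slope: d = 3, Demand slope: b = 2
Buyer's price increase = d * tax / (b + d)
= 3 * 9 / (2 + 3)
= 27 / 5 = 27/5

27/5


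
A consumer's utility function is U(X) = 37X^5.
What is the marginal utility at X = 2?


MU = dU/dX = 37*5*X^(5-1)
MU = 185*X^4
At X = 2:
MU = 185 * 2^4
MU = 185 * 16 = 2960

2960


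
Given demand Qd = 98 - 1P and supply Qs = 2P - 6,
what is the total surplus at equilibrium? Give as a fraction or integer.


Find equilibrium: 98 - 1P = 2P - 6
98 + 6 = 3P
P* = 104/3 = 104/3
Q* = 2*104/3 - 6 = 190/3
Inverse demand: P = 98 - Q/1, so P_max = 98
Inverse supply: P = 3 + Q/2, so P_min = 3
CS = (1/2) * 190/3 * (98 - 104/3) = 18050/9
PS = (1/2) * 190/3 * (104/3 - 3) = 9025/9
TS = CS + PS = 18050/9 + 9025/9 = 9025/3

9025/3


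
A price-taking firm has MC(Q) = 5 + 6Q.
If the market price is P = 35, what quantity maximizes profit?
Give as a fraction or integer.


In perfect competition, profit is maximized where P = MC.
35 = 5 + 6Q
30 = 6Q
Q* = 30/6 = 5

5


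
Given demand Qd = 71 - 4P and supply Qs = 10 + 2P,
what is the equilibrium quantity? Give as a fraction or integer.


First find equilibrium price:
71 - 4P = 10 + 2P
P* = 61/6 = 61/6
Then substitute into demand:
Q* = 71 - 4 * 61/6 = 91/3

91/3


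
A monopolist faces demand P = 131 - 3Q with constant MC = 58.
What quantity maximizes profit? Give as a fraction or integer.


TR = P*Q = (131 - 3Q)Q = 131Q - 3Q^2
MR = dTR/dQ = 131 - 6Q
Set MR = MC:
131 - 6Q = 58
73 = 6Q
Q* = 73/6 = 73/6

73/6


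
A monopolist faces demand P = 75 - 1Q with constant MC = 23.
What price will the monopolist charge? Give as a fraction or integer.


MR = 75 - 2Q
Set MR = MC: 75 - 2Q = 23
Q* = 26
Substitute into demand:
P* = 75 - 1*26 = 49

49


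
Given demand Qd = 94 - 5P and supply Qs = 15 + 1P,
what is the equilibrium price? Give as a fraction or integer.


At equilibrium, Qd = Qs.
94 - 5P = 15 + 1P
94 - 15 = 5P + 1P
79 = 6P
P* = 79/6 = 79/6

79/6


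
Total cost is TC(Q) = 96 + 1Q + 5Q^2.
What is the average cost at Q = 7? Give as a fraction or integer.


TC(7) = 96 + 1*7 + 5*7^2
TC(7) = 96 + 7 + 245 = 348
AC = TC/Q = 348/7 = 348/7

348/7


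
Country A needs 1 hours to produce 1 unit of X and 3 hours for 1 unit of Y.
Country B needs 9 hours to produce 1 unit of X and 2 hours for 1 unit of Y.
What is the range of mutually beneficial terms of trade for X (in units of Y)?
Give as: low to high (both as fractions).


Opportunity cost of X for Country A = hours_X / hours_Y = 1/3 = 1/3 units of Y
Opportunity cost of X for Country B = hours_X / hours_Y = 9/2 = 9/2 units of Y
Terms of trade must be between the two opportunity costs.
Range: 1/3 to 9/2

1/3 to 9/2


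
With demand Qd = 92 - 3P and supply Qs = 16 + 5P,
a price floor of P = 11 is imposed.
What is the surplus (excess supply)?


At P = 11:
Qd = 92 - 3*11 = 59
Qs = 16 + 5*11 = 71
Surplus = Qs - Qd = 71 - 59 = 12

12


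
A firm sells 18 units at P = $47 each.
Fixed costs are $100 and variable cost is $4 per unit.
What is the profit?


Total Revenue = P * Q = 47 * 18 = $846
Total Cost = FC + VC*Q = 100 + 4*18 = $172
Profit = TR - TC = 846 - 172 = $674

$674


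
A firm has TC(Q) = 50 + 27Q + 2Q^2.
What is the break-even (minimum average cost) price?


AC(Q) = 50/Q + 27 + 2Q
To minimize: dAC/dQ = -50/Q^2 + 2 = 0
Q^2 = 50/2 = 25
Q* = 5
Min AC = 50/5 + 27 + 2*5
Min AC = 10 + 27 + 10 = 47

47


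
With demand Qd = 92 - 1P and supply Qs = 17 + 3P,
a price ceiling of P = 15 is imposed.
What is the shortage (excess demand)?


At P = 15:
Qd = 92 - 1*15 = 77
Qs = 17 + 3*15 = 62
Shortage = Qd - Qs = 77 - 62 = 15

15


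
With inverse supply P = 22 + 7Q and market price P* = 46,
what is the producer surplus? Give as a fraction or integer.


Minimum supply price (at Q=0): P_min = 22
Quantity supplied at P* = 46:
Q* = (46 - 22)/7 = 24/7
PS = (1/2) * Q* * (P* - P_min)
PS = (1/2) * 24/7 * (46 - 22)
PS = (1/2) * 24/7 * 24 = 288/7

288/7


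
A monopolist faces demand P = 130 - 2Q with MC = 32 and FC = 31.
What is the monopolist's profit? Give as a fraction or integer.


MR = MC: 130 - 4Q = 32
Q* = 49/2
P* = 130 - 2*49/2 = 81
Profit = (P* - MC)*Q* - FC
= (81 - 32)*49/2 - 31
= 49*49/2 - 31
= 2401/2 - 31 = 2339/2

2339/2


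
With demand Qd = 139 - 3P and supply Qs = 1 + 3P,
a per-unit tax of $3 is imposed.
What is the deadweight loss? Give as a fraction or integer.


Pre-tax equilibrium quantity: Q* = 70
Post-tax equilibrium quantity: Q_tax = 131/2
Reduction in quantity: Q* - Q_tax = 9/2
DWL = (1/2) * tax * (Q* - Q_tax)
DWL = (1/2) * 3 * 9/2 = 27/4

27/4


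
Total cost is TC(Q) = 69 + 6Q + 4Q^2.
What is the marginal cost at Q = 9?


MC = dTC/dQ = 6 + 2*4*Q
At Q = 9:
MC = 6 + 8*9
MC = 6 + 72 = 78

78


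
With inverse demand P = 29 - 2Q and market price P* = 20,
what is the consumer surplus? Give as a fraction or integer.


Maximum willingness to pay (at Q=0): P_max = 29
Quantity demanded at P* = 20:
Q* = (29 - 20)/2 = 9/2
CS = (1/2) * Q* * (P_max - P*)
CS = (1/2) * 9/2 * (29 - 20)
CS = (1/2) * 9/2 * 9 = 81/4

81/4


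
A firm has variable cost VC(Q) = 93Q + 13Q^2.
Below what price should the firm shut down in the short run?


AVC(Q) = VC(Q)/Q = 93 + 13Q
AVC is increasing in Q, so minimum AVC is at Q -> 0+.
Min AVC = 93
The firm should shut down if P < 93.

93


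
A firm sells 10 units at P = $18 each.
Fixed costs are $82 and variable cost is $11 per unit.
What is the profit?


Total Revenue = P * Q = 18 * 10 = $180
Total Cost = FC + VC*Q = 82 + 11*10 = $192
Profit = TR - TC = 180 - 192 = $-12

$-12


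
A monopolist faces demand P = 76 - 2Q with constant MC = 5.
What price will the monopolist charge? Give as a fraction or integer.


MR = 76 - 4Q
Set MR = MC: 76 - 4Q = 5
Q* = 71/4
Substitute into demand:
P* = 76 - 2*71/4 = 81/2

81/2


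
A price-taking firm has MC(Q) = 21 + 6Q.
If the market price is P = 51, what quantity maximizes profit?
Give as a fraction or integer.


In perfect competition, profit is maximized where P = MC.
51 = 21 + 6Q
30 = 6Q
Q* = 30/6 = 5

5


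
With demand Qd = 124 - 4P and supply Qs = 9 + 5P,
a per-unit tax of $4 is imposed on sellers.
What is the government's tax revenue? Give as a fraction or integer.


With tax on sellers, new supply: Qs' = 9 + 5(P - 4)
= 5P - 11
New equilibrium quantity:
Q_new = 64
Tax revenue = tax * Q_new = 4 * 64 = 256

256


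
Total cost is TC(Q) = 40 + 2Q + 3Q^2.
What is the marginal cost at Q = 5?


MC = dTC/dQ = 2 + 2*3*Q
At Q = 5:
MC = 2 + 6*5
MC = 2 + 30 = 32

32


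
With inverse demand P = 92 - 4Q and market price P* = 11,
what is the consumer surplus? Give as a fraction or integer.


Maximum willingness to pay (at Q=0): P_max = 92
Quantity demanded at P* = 11:
Q* = (92 - 11)/4 = 81/4
CS = (1/2) * Q* * (P_max - P*)
CS = (1/2) * 81/4 * (92 - 11)
CS = (1/2) * 81/4 * 81 = 6561/8

6561/8


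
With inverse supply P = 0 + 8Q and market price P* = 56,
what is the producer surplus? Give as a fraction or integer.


Minimum supply price (at Q=0): P_min = 0
Quantity supplied at P* = 56:
Q* = (56 - 0)/8 = 7
PS = (1/2) * Q* * (P* - P_min)
PS = (1/2) * 7 * (56 - 0)
PS = (1/2) * 7 * 56 = 196

196


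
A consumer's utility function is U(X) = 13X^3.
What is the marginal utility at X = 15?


MU = dU/dX = 13*3*X^(3-1)
MU = 39*X^2
At X = 15:
MU = 39 * 15^2
MU = 39 * 225 = 8775

8775


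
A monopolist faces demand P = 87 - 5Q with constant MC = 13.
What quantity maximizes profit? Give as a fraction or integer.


TR = P*Q = (87 - 5Q)Q = 87Q - 5Q^2
MR = dTR/dQ = 87 - 10Q
Set MR = MC:
87 - 10Q = 13
74 = 10Q
Q* = 74/10 = 37/5

37/5
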